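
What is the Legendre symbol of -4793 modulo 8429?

(-4793/8429)
  = (3636/8429)    [-4793 ≡ 3636 mod 8429]
  = (909/8429)    [8429 ≡ 5 mod 8 ⇒ (2/8429)^2 = +1]
  = (8429/909)    [QR: 909 ≡ 1 mod 4, sign kept]
  = (248/909)    [8429 ≡ 248 mod 909]
  = -(31/909)    [909 ≡ 5 mod 8 ⇒ (2/909)^3 = -1]
  = -(909/31)    [QR: 909 ≡ 1 mod 4, sign kept]
  = -(10/31)    [909 ≡ 10 mod 31]
  = -(5/31)    [31 ≡ 7 mod 8 ⇒ (2/31) = +1]
  = -(31/5)    [QR: 5 ≡ 1 mod 4, sign kept]
  = -(1/5)    [31 ≡ 1 mod 5]
  = -1    [(1/5) = 1]

-1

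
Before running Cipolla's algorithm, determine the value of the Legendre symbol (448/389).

Reduce the numerator: 448 ≡ 59 (mod 389), so (448/389) = (59/389).
389 ≡ 1 (mod 4), so quadratic reciprocity gives (59/389) = (389/59). Reduce: 389 ≡ 35 (mod 59). Now have (35/59).
Both 35 ≡ 3 and 59 ≡ 3 (mod 4), so reciprocity gives (35/59) = -(59/35). Reduce: 59 ≡ 24 (mod 35). Now have -(24/35).
Factor out 2: 24 = 2^3·3. Since 35 ≡ 3 (mod 8), (2/35) = -1, and (2/35)^3 = -1. Now have (3/35).
Both 3 ≡ 3 and 35 ≡ 3 (mod 4), so reciprocity gives (3/35) = -(35/3). Reduce: 35 ≡ 2 (mod 3). Now have -(2/3).
Factor out 2: 2 = 2. Since 3 ≡ 3 (mod 8), (2/3) = -1. Now have (1/3).
(1/3) = 1. Collecting the sign factors: 1.

1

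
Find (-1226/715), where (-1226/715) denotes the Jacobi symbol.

-1

(-1226/715)
  = (204/715)    [-1226 ≡ 204 mod 715]
  = (51/715)    [715 ≡ 3 mod 8 ⇒ (2/715)^2 = +1]
  = -(715/51)    [QR: both ≡ 3 mod 4, sign flips]
  = -(1/51)    [715 ≡ 1 mod 51]
  = -1    [(1/51) = 1]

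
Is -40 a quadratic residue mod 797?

yes

(-40/797)
  = (757/797)    [-40 ≡ 757 mod 797]
  = (797/757)    [QR: 757 ≡ 1 mod 4, sign kept]
  = (40/757)    [797 ≡ 40 mod 757]
  = -(5/757)    [757 ≡ 5 mod 8 ⇒ (2/757)^3 = -1]
  = -(757/5)    [QR: 5 ≡ 1 mod 4, sign kept]
  = -(2/5)    [757 ≡ 2 mod 5]
  = (1/5)    [5 ≡ 5 mod 8 ⇒ (2/5) = -1]
  = 1    [(1/5) = 1]
The Legendre symbol is 1, so x^2 ≡ -40 (mod 797) has solution.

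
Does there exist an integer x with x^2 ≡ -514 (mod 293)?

no

Pull out -1: (-514|293) = (-1|293)·(514|293). Since 293 ≡ 1 (mod 4), (-1|293) = +1. Now have (514|293).
Reduce the numerator: 514 ≡ 221 (mod 293), so (514|293) = (221|293).
221 ≡ 1 (mod 4), so quadratic reciprocity gives (221|293) = (293|221). Reduce: 293 ≡ 72 (mod 221). Now have (72|221).
Factor out 2: 72 = 2^3·9. Since 221 ≡ 5 (mod 8), (2|221) = -1, and (2|221)^3 = -1. Now have -(9|221).
9 ≡ 1 (mod 4), so quadratic reciprocity gives (9|221) = (221|9). Reduce: 221 ≡ 5 (mod 9). Now have -(5|9).
5 ≡ 1 (mod 4), so quadratic reciprocity gives (5|9) = (9|5). Reduce: 9 ≡ 4 (mod 5). Now have -(4|5).
Factor out 2: 4 = 2^2. Since 5 ≡ 5 (mod 8), (2|5) = -1, and (2|5)^2 = +1. Now have -(1|5).
(1|5) = 1. Collecting the sign factors: -1.
The Legendre symbol is -1, so x^2 ≡ -514 (mod 293) has no solution.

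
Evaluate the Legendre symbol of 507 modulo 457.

1

Reduce the numerator: 507 ≡ 50 (mod 457), so (507/457) = (50/457).
Factor out 2: 50 = 2·25. Since 457 ≡ 1 (mod 8), (2/457) = +1. Now have (25/457).
25 ≡ 1 (mod 4), so quadratic reciprocity gives (25/457) = (457/25). Reduce: 457 ≡ 7 (mod 25). Now have (7/25).
25 ≡ 1 (mod 4), so quadratic reciprocity gives (7/25) = (25/7). Reduce: 25 ≡ 4 (mod 7). Now have (4/7).
Factor out 2: 4 = 2^2. Since 7 ≡ 7 (mod 8), (2/7) = +1, and (2/7)^2 = +1. Now have (1/7).
(1/7) = 1. Collecting the sign factors: 1.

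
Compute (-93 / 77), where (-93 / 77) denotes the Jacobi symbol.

Pull out -1: (-93 / 77) = (-1 / 77)·(93 / 77). Since 77 ≡ 1 (mod 4), (-1 / 77) = +1. Now have (93 / 77).
Reduce the numerator: 93 ≡ 16 (mod 77), so (93 / 77) = (16 / 77).
Factor out 2: 16 = 2^4. Since 77 ≡ 5 (mod 8), (2 / 77) = -1, and (2 / 77)^4 = +1. Now have (1 / 77).
(1 / 77) = 1. Collecting the sign factors: 1.

1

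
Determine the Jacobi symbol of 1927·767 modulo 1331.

By multiplicativity, (1927·767/1331) = (1927/1331)·(767/1331).
First factor (1927/1331):
Reduce the numerator: 1927 ≡ 596 (mod 1331), so (1927/1331) = (596/1331).
Factor out 2: 596 = 2^2·149. Since 1331 ≡ 3 (mod 8), (2/1331) = -1, and (2/1331)^2 = +1. Now have (149/1331).
149 ≡ 1 (mod 4), so quadratic reciprocity gives (149/1331) = (1331/149). Reduce: 1331 ≡ 139 (mod 149). Now have (139/149).
149 ≡ 1 (mod 4), so quadratic reciprocity gives (139/149) = (149/139). Reduce: 149 ≡ 10 (mod 139). Now have (10/139).
Factor out 2: 10 = 2·5. Since 139 ≡ 3 (mod 8), (2/139) = -1. Now have -(5/139).
5 ≡ 1 (mod 4), so quadratic reciprocity gives (5/139) = (139/5). Reduce: 139 ≡ 4 (mod 5). Now have -(4/5).
Factor out 2: 4 = 2^2. Since 5 ≡ 5 (mod 8), (2/5) = -1, and (2/5)^2 = +1. Now have -(1/5).
(1/5) = 1. Collecting the sign factors: -1.
Second factor (767/1331):
Both 767 ≡ 3 and 1331 ≡ 3 (mod 4), so reciprocity gives (767/1331) = -(1331/767). Reduce: 1331 ≡ 564 (mod 767). Now have -(564/767).
Factor out 2: 564 = 2^2·141. Since 767 ≡ 7 (mod 8), (2/767) = +1, and (2/767)^2 = +1. Now have -(141/767).
141 ≡ 1 (mod 4), so quadratic reciprocity gives (141/767) = (767/141). Reduce: 767 ≡ 62 (mod 141). Now have -(62/141).
Factor out 2: 62 = 2·31. Since 141 ≡ 5 (mod 8), (2/141) = -1. Now have (31/141).
141 ≡ 1 (mod 4), so quadratic reciprocity gives (31/141) = (141/31). Reduce: 141 ≡ 17 (mod 31). Now have (17/31).
17 ≡ 1 (mod 4), so quadratic reciprocity gives (17/31) = (31/17). Reduce: 31 ≡ 14 (mod 17). Now have (14/17).
Factor out 2: 14 = 2·7. Since 17 ≡ 1 (mod 8), (2/17) = +1. Now have (7/17).
17 ≡ 1 (mod 4), so quadratic reciprocity gives (7/17) = (17/7). Reduce: 17 ≡ 3 (mod 7). Now have (3/7).
Both 3 ≡ 3 and 7 ≡ 3 (mod 4), so reciprocity gives (3/7) = -(7/3). Reduce: 7 ≡ 1 (mod 3). Now have -(1/3).
(1/3) = 1. Collecting the sign factors: -1.
Product: (-1)·(-1) = 1.

1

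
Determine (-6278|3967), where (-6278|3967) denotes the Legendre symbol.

(-6278|3967)
  = -(6278|3967)    [3967 ≡ 3 mod 4 ⇒ (-1|3967) = -1]
  = -(2311|3967)    [6278 ≡ 2311 mod 3967]
  = (3967|2311)    [QR: both ≡ 3 mod 4, sign flips]
  = (1656|2311)    [3967 ≡ 1656 mod 2311]
  = (207|2311)    [2311 ≡ 7 mod 8 ⇒ (2|2311)^3 = +1]
  = -(2311|207)    [QR: both ≡ 3 mod 4, sign flips]
  = -(34|207)    [2311 ≡ 34 mod 207]
  = -(17|207)    [207 ≡ 7 mod 8 ⇒ (2|207) = +1]
  = -(207|17)    [QR: 17 ≡ 1 mod 4, sign kept]
  = -(3|17)    [207 ≡ 3 mod 17]
  = -(17|3)    [QR: 17 ≡ 1 mod 4, sign kept]
  = -(2|3)    [17 ≡ 2 mod 3]
  = (1|3)    [3 ≡ 3 mod 8 ⇒ (2|3) = -1]
  = 1    [(1|3) = 1]

1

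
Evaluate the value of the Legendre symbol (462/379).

Reduce the numerator: 462 ≡ 83 (mod 379), so (462/379) = (83/379).
Both 83 ≡ 3 and 379 ≡ 3 (mod 4), so reciprocity gives (83/379) = -(379/83). Reduce: 379 ≡ 47 (mod 83). Now have -(47/83).
Both 47 ≡ 3 and 83 ≡ 3 (mod 4), so reciprocity gives (47/83) = -(83/47). Reduce: 83 ≡ 36 (mod 47). Now have (36/47).
Factor out 2: 36 = 2^2·9. Since 47 ≡ 7 (mod 8), (2/47) = +1, and (2/47)^2 = +1. Now have (9/47).
9 ≡ 1 (mod 4), so quadratic reciprocity gives (9/47) = (47/9). Reduce: 47 ≡ 2 (mod 9). Now have (2/9).
Factor out 2: 2 = 2. Since 9 ≡ 1 (mod 8), (2/9) = +1. Now have (1/9).
(1/9) = 1. Collecting the sign factors: 1.

1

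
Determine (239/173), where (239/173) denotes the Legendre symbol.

(239/173)
  = (66/173)    [239 ≡ 66 mod 173]
  = -(33/173)    [173 ≡ 5 mod 8 ⇒ (2/173) = -1]
  = -(173/33)    [QR: 33 ≡ 1 mod 4, sign kept]
  = -(8/33)    [173 ≡ 8 mod 33]
  = -(1/33)    [33 ≡ 1 mod 8 ⇒ (2/33)^3 = +1]
  = -1    [(1/33) = 1]

-1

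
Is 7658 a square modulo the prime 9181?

Factor out 2: 7658 = 2·3829. Since 9181 ≡ 5 (mod 8), (2/9181) = -1. Now have -(3829/9181).
3829 ≡ 1 (mod 4), so quadratic reciprocity gives (3829/9181) = (9181/3829). Reduce: 9181 ≡ 1523 (mod 3829). Now have -(1523/3829).
3829 ≡ 1 (mod 4), so quadratic reciprocity gives (1523/3829) = (3829/1523). Reduce: 3829 ≡ 783 (mod 1523). Now have -(783/1523).
Both 783 ≡ 3 and 1523 ≡ 3 (mod 4), so reciprocity gives (783/1523) = -(1523/783). Reduce: 1523 ≡ 740 (mod 783). Now have (740/783).
Factor out 2: 740 = 2^2·185. Since 783 ≡ 7 (mod 8), (2/783) = +1, and (2/783)^2 = +1. Now have (185/783).
185 ≡ 1 (mod 4), so quadratic reciprocity gives (185/783) = (783/185). Reduce: 783 ≡ 43 (mod 185). Now have (43/185).
185 ≡ 1 (mod 4), so quadratic reciprocity gives (43/185) = (185/43). Reduce: 185 ≡ 13 (mod 43). Now have (13/43).
13 ≡ 1 (mod 4), so quadratic reciprocity gives (13/43) = (43/13). Reduce: 43 ≡ 4 (mod 13). Now have (4/13).
Factor out 2: 4 = 2^2. Since 13 ≡ 5 (mod 8), (2/13) = -1, and (2/13)^2 = +1. Now have (1/13).
(1/13) = 1. Collecting the sign factors: 1.
The Legendre symbol is 1, so x^2 ≡ 7658 (mod 9181) has solution.

yes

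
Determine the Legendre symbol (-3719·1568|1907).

-1

By multiplicativity, (-3719·1568|1907) = (-3719|1907)·(1568|1907).
First factor (-3719|1907):
Reduce the numerator: -3719 ≡ 95 (mod 1907), so (-3719|1907) = (95|1907).
Both 95 ≡ 3 and 1907 ≡ 3 (mod 4), so reciprocity gives (95|1907) = -(1907|95). Reduce: 1907 ≡ 7 (mod 95). Now have -(7|95).
Both 7 ≡ 3 and 95 ≡ 3 (mod 4), so reciprocity gives (7|95) = -(95|7). Reduce: 95 ≡ 4 (mod 7). Now have (4|7).
Factor out 2: 4 = 2^2. Since 7 ≡ 7 (mod 8), (2|7) = +1, and (2|7)^2 = +1. Now have (1|7).
(1|7) = 1. Collecting the sign factors: 1.
Second factor (1568|1907):
Factor out 2: 1568 = 2^5·49. Since 1907 ≡ 3 (mod 8), (2|1907) = -1, and (2|1907)^5 = -1. Now have -(49|1907).
49 ≡ 1 (mod 4), so quadratic reciprocity gives (49|1907) = (1907|49). Reduce: 1907 ≡ 45 (mod 49). Now have -(45|49).
45 ≡ 1 (mod 4), so quadratic reciprocity gives (45|49) = (49|45). Reduce: 49 ≡ 4 (mod 45). Now have -(4|45).
Factor out 2: 4 = 2^2. Since 45 ≡ 5 (mod 8), (2|45) = -1, and (2|45)^2 = +1. Now have -(1|45).
(1|45) = 1. Collecting the sign factors: -1.
Product: (1)·(-1) = -1.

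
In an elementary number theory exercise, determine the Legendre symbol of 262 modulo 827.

1

Factor out 2: 262 = 2·131. Since 827 ≡ 3 (mod 8), (2 / 827) = -1. Now have -(131 / 827).
Both 131 ≡ 3 and 827 ≡ 3 (mod 4), so reciprocity gives (131 / 827) = -(827 / 131). Reduce: 827 ≡ 41 (mod 131). Now have (41 / 131).
41 ≡ 1 (mod 4), so quadratic reciprocity gives (41 / 131) = (131 / 41). Reduce: 131 ≡ 8 (mod 41). Now have (8 / 41).
Factor out 2: 8 = 2^3. Since 41 ≡ 1 (mod 8), (2 / 41) = +1, and (2 / 41)^3 = +1. Now have (1 / 41).
(1 / 41) = 1. Collecting the sign factors: 1.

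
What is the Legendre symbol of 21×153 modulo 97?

By multiplicativity, (21·153 / 97) = (21 / 97)·(153 / 97).
First factor (21 / 97):
21 ≡ 1 (mod 4), so quadratic reciprocity gives (21 / 97) = (97 / 21). Reduce: 97 ≡ 13 (mod 21). Now have (13 / 21).
13 ≡ 1 (mod 4), so quadratic reciprocity gives (13 / 21) = (21 / 13). Reduce: 21 ≡ 8 (mod 13). Now have (8 / 13).
Factor out 2: 8 = 2^3. Since 13 ≡ 5 (mod 8), (2 / 13) = -1, and (2 / 13)^3 = -1. Now have -(1 / 13).
(1 / 13) = 1. Collecting the sign factors: -1.
Second factor (153 / 97):
Reduce the numerator: 153 ≡ 56 (mod 97), so (153 / 97) = (56 / 97).
Factor out 2: 56 = 2^3·7. Since 97 ≡ 1 (mod 8), (2 / 97) = +1, and (2 / 97)^3 = +1. Now have (7 / 97).
97 ≡ 1 (mod 4), so quadratic reciprocity gives (7 / 97) = (97 / 7). Reduce: 97 ≡ 6 (mod 7). Now have (6 / 7).
Factor out 2: 6 = 2·3. Since 7 ≡ 7 (mod 8), (2 / 7) = +1. Now have (3 / 7).
Both 3 ≡ 3 and 7 ≡ 3 (mod 4), so reciprocity gives (3 / 7) = -(7 / 3). Reduce: 7 ≡ 1 (mod 3). Now have -(1 / 3).
(1 / 3) = 1. Collecting the sign factors: -1.
Product: (-1)·(-1) = 1.

1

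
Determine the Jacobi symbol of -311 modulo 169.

1

(-311|169)
  = (27|169)    [-311 ≡ 27 mod 169]
  = (169|27)    [QR: 169 ≡ 1 mod 4, sign kept]
  = (7|27)    [169 ≡ 7 mod 27]
  = -(27|7)    [QR: both ≡ 3 mod 4, sign flips]
  = -(6|7)    [27 ≡ 6 mod 7]
  = -(3|7)    [7 ≡ 7 mod 8 ⇒ (2|7) = +1]
  = (7|3)    [QR: both ≡ 3 mod 4, sign flips]
  = (1|3)    [7 ≡ 1 mod 3]
  = 1    [(1|3) = 1]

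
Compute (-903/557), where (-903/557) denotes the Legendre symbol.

-1

Reduce the numerator: -903 ≡ 211 (mod 557), so (-903/557) = (211/557).
557 ≡ 1 (mod 4), so quadratic reciprocity gives (211/557) = (557/211). Reduce: 557 ≡ 135 (mod 211). Now have (135/211).
Both 135 ≡ 3 and 211 ≡ 3 (mod 4), so reciprocity gives (135/211) = -(211/135). Reduce: 211 ≡ 76 (mod 135). Now have -(76/135).
Factor out 2: 76 = 2^2·19. Since 135 ≡ 7 (mod 8), (2/135) = +1, and (2/135)^2 = +1. Now have -(19/135).
Both 19 ≡ 3 and 135 ≡ 3 (mod 4), so reciprocity gives (19/135) = -(135/19). Reduce: 135 ≡ 2 (mod 19). Now have (2/19).
Factor out 2: 2 = 2. Since 19 ≡ 3 (mod 8), (2/19) = -1. Now have -(1/19).
(1/19) = 1. Collecting the sign factors: -1.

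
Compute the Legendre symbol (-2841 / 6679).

Pull out -1: (-2841 / 6679) = (-1 / 6679)·(2841 / 6679). Since 6679 ≡ 3 (mod 4), (-1 / 6679) = -1. Now have -(2841 / 6679).
2841 ≡ 1 (mod 4), so quadratic reciprocity gives (2841 / 6679) = (6679 / 2841). Reduce: 6679 ≡ 997 (mod 2841). Now have -(997 / 2841).
997 ≡ 1 (mod 4), so quadratic reciprocity gives (997 / 2841) = (2841 / 997). Reduce: 2841 ≡ 847 (mod 997). Now have -(847 / 997).
997 ≡ 1 (mod 4), so quadratic reciprocity gives (847 / 997) = (997 / 847). Reduce: 997 ≡ 150 (mod 847). Now have -(150 / 847).
Factor out 2: 150 = 2·75. Since 847 ≡ 7 (mod 8), (2 / 847) = +1. Now have -(75 / 847).
Both 75 ≡ 3 and 847 ≡ 3 (mod 4), so reciprocity gives (75 / 847) = -(847 / 75). Reduce: 847 ≡ 22 (mod 75). Now have (22 / 75).
Factor out 2: 22 = 2·11. Since 75 ≡ 3 (mod 8), (2 / 75) = -1. Now have -(11 / 75).
Both 11 ≡ 3 and 75 ≡ 3 (mod 4), so reciprocity gives (11 / 75) = -(75 / 11). Reduce: 75 ≡ 9 (mod 11). Now have (9 / 11).
9 ≡ 1 (mod 4), so quadratic reciprocity gives (9 / 11) = (11 / 9). Reduce: 11 ≡ 2 (mod 9). Now have (2 / 9).
Factor out 2: 2 = 2. Since 9 ≡ 1 (mod 8), (2 / 9) = +1. Now have (1 / 9).
(1 / 9) = 1. Collecting the sign factors: 1.

1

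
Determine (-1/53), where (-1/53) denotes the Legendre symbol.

1

Reduce the numerator: -1 ≡ 52 (mod 53), so (-1/53) = (52/53).
Factor out 2: 52 = 2^2·13. Since 53 ≡ 5 (mod 8), (2/53) = -1, and (2/53)^2 = +1. Now have (13/53).
13 ≡ 1 (mod 4), so quadratic reciprocity gives (13/53) = (53/13). Reduce: 53 ≡ 1 (mod 13). Now have (1/13).
(1/13) = 1. Collecting the sign factors: 1.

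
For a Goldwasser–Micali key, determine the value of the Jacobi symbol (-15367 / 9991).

Reduce the numerator: -15367 ≡ 4615 (mod 9991), so (-15367 / 9991) = (4615 / 9991).
Both 4615 ≡ 3 and 9991 ≡ 3 (mod 4), so reciprocity gives (4615 / 9991) = -(9991 / 4615). Reduce: 9991 ≡ 761 (mod 4615). Now have -(761 / 4615).
761 ≡ 1 (mod 4), so quadratic reciprocity gives (761 / 4615) = (4615 / 761). Reduce: 4615 ≡ 49 (mod 761). Now have -(49 / 761).
49 ≡ 1 (mod 4), so quadratic reciprocity gives (49 / 761) = (761 / 49). Reduce: 761 ≡ 26 (mod 49). Now have -(26 / 49).
Factor out 2: 26 = 2·13. Since 49 ≡ 1 (mod 8), (2 / 49) = +1. Now have -(13 / 49).
13 ≡ 1 (mod 4), so quadratic reciprocity gives (13 / 49) = (49 / 13). Reduce: 49 ≡ 10 (mod 13). Now have -(10 / 13).
Factor out 2: 10 = 2·5. Since 13 ≡ 5 (mod 8), (2 / 13) = -1. Now have (5 / 13).
5 ≡ 1 (mod 4), so quadratic reciprocity gives (5 / 13) = (13 / 5). Reduce: 13 ≡ 3 (mod 5). Now have (3 / 5).
5 ≡ 1 (mod 4), so quadratic reciprocity gives (3 / 5) = (5 / 3). Reduce: 5 ≡ 2 (mod 3). Now have (2 / 3).
Factor out 2: 2 = 2. Since 3 ≡ 3 (mod 8), (2 / 3) = -1. Now have -(1 / 3).
(1 / 3) = 1. Collecting the sign factors: -1.

-1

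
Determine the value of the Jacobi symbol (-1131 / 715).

Reduce the numerator: -1131 ≡ 299 (mod 715), so (-1131 / 715) = (299 / 715).
Both 299 ≡ 3 and 715 ≡ 3 (mod 4), so reciprocity gives (299 / 715) = -(715 / 299). Reduce: 715 ≡ 117 (mod 299). Now have -(117 / 299).
117 ≡ 1 (mod 4), so quadratic reciprocity gives (117 / 299) = (299 / 117). Reduce: 299 ≡ 65 (mod 117). Now have -(65 / 117).
65 ≡ 1 (mod 4), so quadratic reciprocity gives (65 / 117) = (117 / 65). Reduce: 117 ≡ 52 (mod 65). Now have -(52 / 65).
Factor out 2: 52 = 2^2·13. Since 65 ≡ 1 (mod 8), (2 / 65) = +1, and (2 / 65)^2 = +1. Now have -(13 / 65).
13 ≡ 1 (mod 4), so quadratic reciprocity gives (13 / 65) = (65 / 13). Reduce: 65 ≡ 0 (mod 13). Now have -(0 / 13).
The numerator is now 0 with denominator 13 > 1: the symbol is 0.

0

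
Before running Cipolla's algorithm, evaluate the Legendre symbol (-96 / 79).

1

Pull out -1: (-96 / 79) = (-1 / 79)·(96 / 79). Since 79 ≡ 3 (mod 4), (-1 / 79) = -1. Now have -(96 / 79).
Reduce the numerator: 96 ≡ 17 (mod 79), so (96 / 79) = (17 / 79).
17 ≡ 1 (mod 4), so quadratic reciprocity gives (17 / 79) = (79 / 17). Reduce: 79 ≡ 11 (mod 17). Now have -(11 / 17).
17 ≡ 1 (mod 4), so quadratic reciprocity gives (11 / 17) = (17 / 11). Reduce: 17 ≡ 6 (mod 11). Now have -(6 / 11).
Factor out 2: 6 = 2·3. Since 11 ≡ 3 (mod 8), (2 / 11) = -1. Now have (3 / 11).
Both 3 ≡ 3 and 11 ≡ 3 (mod 4), so reciprocity gives (3 / 11) = -(11 / 3). Reduce: 11 ≡ 2 (mod 3). Now have -(2 / 3).
Factor out 2: 2 = 2. Since 3 ≡ 3 (mod 8), (2 / 3) = -1. Now have (1 / 3).
(1 / 3) = 1. Collecting the sign factors: 1.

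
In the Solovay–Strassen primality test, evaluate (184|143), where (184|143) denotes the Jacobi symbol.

1

Reduce the numerator: 184 ≡ 41 (mod 143), so (184|143) = (41|143).
41 ≡ 1 (mod 4), so quadratic reciprocity gives (41|143) = (143|41). Reduce: 143 ≡ 20 (mod 41). Now have (20|41).
Factor out 2: 20 = 2^2·5. Since 41 ≡ 1 (mod 8), (2|41) = +1, and (2|41)^2 = +1. Now have (5|41).
5 ≡ 1 (mod 4), so quadratic reciprocity gives (5|41) = (41|5). Reduce: 41 ≡ 1 (mod 5). Now have (1|5).
(1|5) = 1. Collecting the sign factors: 1.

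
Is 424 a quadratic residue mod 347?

no

Reduce the numerator: 424 ≡ 77 (mod 347), so (424/347) = (77/347).
77 ≡ 1 (mod 4), so quadratic reciprocity gives (77/347) = (347/77). Reduce: 347 ≡ 39 (mod 77). Now have (39/77).
77 ≡ 1 (mod 4), so quadratic reciprocity gives (39/77) = (77/39). Reduce: 77 ≡ 38 (mod 39). Now have (38/39).
Factor out 2: 38 = 2·19. Since 39 ≡ 7 (mod 8), (2/39) = +1. Now have (19/39).
Both 19 ≡ 3 and 39 ≡ 3 (mod 4), so reciprocity gives (19/39) = -(39/19). Reduce: 39 ≡ 1 (mod 19). Now have -(1/19).
(1/19) = 1. Collecting the sign factors: -1.
(424/347) = -1, and 347 is prime, so 424 is not a quadratic residue mod 347.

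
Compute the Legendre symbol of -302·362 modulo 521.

-1

By multiplicativity, (-302·362 / 521) = (-302 / 521)·(362 / 521).
First factor (-302 / 521):
Reduce the numerator: -302 ≡ 219 (mod 521), so (-302 / 521) = (219 / 521).
521 ≡ 1 (mod 4), so quadratic reciprocity gives (219 / 521) = (521 / 219). Reduce: 521 ≡ 83 (mod 219). Now have (83 / 219).
Both 83 ≡ 3 and 219 ≡ 3 (mod 4), so reciprocity gives (83 / 219) = -(219 / 83). Reduce: 219 ≡ 53 (mod 83). Now have -(53 / 83).
53 ≡ 1 (mod 4), so quadratic reciprocity gives (53 / 83) = (83 / 53). Reduce: 83 ≡ 30 (mod 53). Now have -(30 / 53).
Factor out 2: 30 = 2·15. Since 53 ≡ 5 (mod 8), (2 / 53) = -1. Now have (15 / 53).
53 ≡ 1 (mod 4), so quadratic reciprocity gives (15 / 53) = (53 / 15). Reduce: 53 ≡ 8 (mod 15). Now have (8 / 15).
Factor out 2: 8 = 2^3. Since 15 ≡ 7 (mod 8), (2 / 15) = +1, and (2 / 15)^3 = +1. Now have (1 / 15).
(1 / 15) = 1. Collecting the sign factors: 1.
Second factor (362 / 521):
Factor out 2: 362 = 2·181. Since 521 ≡ 1 (mod 8), (2 / 521) = +1. Now have (181 / 521).
181 ≡ 1 (mod 4), so quadratic reciprocity gives (181 / 521) = (521 / 181). Reduce: 521 ≡ 159 (mod 181). Now have (159 / 181).
181 ≡ 1 (mod 4), so quadratic reciprocity gives (159 / 181) = (181 / 159). Reduce: 181 ≡ 22 (mod 159). Now have (22 / 159).
Factor out 2: 22 = 2·11. Since 159 ≡ 7 (mod 8), (2 / 159) = +1. Now have (11 / 159).
Both 11 ≡ 3 and 159 ≡ 3 (mod 4), so reciprocity gives (11 / 159) = -(159 / 11). Reduce: 159 ≡ 5 (mod 11). Now have -(5 / 11).
5 ≡ 1 (mod 4), so quadratic reciprocity gives (5 / 11) = (11 / 5). Reduce: 11 ≡ 1 (mod 5). Now have -(1 / 5).
(1 / 5) = 1. Collecting the sign factors: -1.
Product: (1)·(-1) = -1.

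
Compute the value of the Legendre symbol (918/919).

(918/919)
  = (459/919)    [919 ≡ 7 mod 8 ⇒ (2/919) = +1]
  = -(919/459)    [QR: both ≡ 3 mod 4, sign flips]
  = -(1/459)    [919 ≡ 1 mod 459]
  = -1    [(1/459) = 1]

-1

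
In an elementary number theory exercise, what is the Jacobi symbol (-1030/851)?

1

(-1030/851)
  = -(1030/851)    [851 ≡ 3 mod 4 ⇒ (-1/851) = -1]
  = -(179/851)    [1030 ≡ 179 mod 851]
  = (851/179)    [QR: both ≡ 3 mod 4, sign flips]
  = (135/179)    [851 ≡ 135 mod 179]
  = -(179/135)    [QR: both ≡ 3 mod 4, sign flips]
  = -(44/135)    [179 ≡ 44 mod 135]
  = -(11/135)    [135 ≡ 7 mod 8 ⇒ (2/135)^2 = +1]
  = (135/11)    [QR: both ≡ 3 mod 4, sign flips]
  = (3/11)    [135 ≡ 3 mod 11]
  = -(11/3)    [QR: both ≡ 3 mod 4, sign flips]
  = -(2/3)    [11 ≡ 2 mod 3]
  = (1/3)    [3 ≡ 3 mod 8 ⇒ (2/3) = -1]
  = 1    [(1/3) = 1]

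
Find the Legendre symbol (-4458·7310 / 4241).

1

By multiplicativity, (-4458·7310 / 4241) = (-4458 / 4241)·(7310 / 4241).
First factor (-4458 / 4241):
(-4458 / 4241)
  = (4458 / 4241)    [4241 ≡ 1 mod 4 ⇒ (-1 / 4241) = +1]
  = (217 / 4241)    [4458 ≡ 217 mod 4241]
  = (4241 / 217)    [QR: 217 ≡ 1 mod 4, sign kept]
  = (118 / 217)    [4241 ≡ 118 mod 217]
  = (59 / 217)    [217 ≡ 1 mod 8 ⇒ (2 / 217) = +1]
  = (217 / 59)    [QR: 217 ≡ 1 mod 4, sign kept]
  = (40 / 59)    [217 ≡ 40 mod 59]
  = -(5 / 59)    [59 ≡ 3 mod 8 ⇒ (2 / 59)^3 = -1]
  = -(59 / 5)    [QR: 5 ≡ 1 mod 4, sign kept]
  = -(4 / 5)    [59 ≡ 4 mod 5]
  = -(1 / 5)    [5 ≡ 5 mod 8 ⇒ (2 / 5)^2 = +1]
  = -1    [(1 / 5) = 1]
Second factor (7310 / 4241):
(7310 / 4241)
  = (3069 / 4241)    [7310 ≡ 3069 mod 4241]
  = (4241 / 3069)    [QR: 3069 ≡ 1 mod 4, sign kept]
  = (1172 / 3069)    [4241 ≡ 1172 mod 3069]
  = (293 / 3069)    [3069 ≡ 5 mod 8 ⇒ (2 / 3069)^2 = +1]
  = (3069 / 293)    [QR: 293 ≡ 1 mod 4, sign kept]
  = (139 / 293)    [3069 ≡ 139 mod 293]
  = (293 / 139)    [QR: 293 ≡ 1 mod 4, sign kept]
  = (15 / 139)    [293 ≡ 15 mod 139]
  = -(139 / 15)    [QR: both ≡ 3 mod 4, sign flips]
  = -(4 / 15)    [139 ≡ 4 mod 15]
  = -(1 / 15)    [15 ≡ 7 mod 8 ⇒ (2 / 15)^2 = +1]
  = -1    [(1 / 15) = 1]
Product: (-1)·(-1) = 1.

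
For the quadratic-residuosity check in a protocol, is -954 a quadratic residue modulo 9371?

yes

(-954/9371)
  = -(954/9371)    [9371 ≡ 3 mod 4 ⇒ (-1/9371) = -1]
  = (477/9371)    [9371 ≡ 3 mod 8 ⇒ (2/9371) = -1]
  = (9371/477)    [QR: 477 ≡ 1 mod 4, sign kept]
  = (308/477)    [9371 ≡ 308 mod 477]
  = (77/477)    [477 ≡ 5 mod 8 ⇒ (2/477)^2 = +1]
  = (477/77)    [QR: 77 ≡ 1 mod 4, sign kept]
  = (15/77)    [477 ≡ 15 mod 77]
  = (77/15)    [QR: 77 ≡ 1 mod 4, sign kept]
  = (2/15)    [77 ≡ 2 mod 15]
  = (1/15)    [15 ≡ 7 mod 8 ⇒ (2/15) = +1]
  = 1    [(1/15) = 1]
(-954/9371) = 1, and 9371 is prime, so -954 is a quadratic residue mod 9371.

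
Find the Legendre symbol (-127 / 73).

1

Reduce the numerator: -127 ≡ 19 (mod 73), so (-127 / 73) = (19 / 73).
73 ≡ 1 (mod 4), so quadratic reciprocity gives (19 / 73) = (73 / 19). Reduce: 73 ≡ 16 (mod 19). Now have (16 / 19).
Factor out 2: 16 = 2^4. Since 19 ≡ 3 (mod 8), (2 / 19) = -1, and (2 / 19)^4 = +1. Now have (1 / 19).
(1 / 19) = 1. Collecting the sign factors: 1.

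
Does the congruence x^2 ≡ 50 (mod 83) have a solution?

Factor out 2: 50 = 2·25. Since 83 ≡ 3 (mod 8), (2|83) = -1. Now have -(25|83).
25 ≡ 1 (mod 4), so quadratic reciprocity gives (25|83) = (83|25). Reduce: 83 ≡ 8 (mod 25). Now have -(8|25).
Factor out 2: 8 = 2^3. Since 25 ≡ 1 (mod 8), (2|25) = +1, and (2|25)^3 = +1. Now have -(1|25).
(1|25) = 1. Collecting the sign factors: -1.
The Legendre symbol is -1, so x^2 ≡ 50 (mod 83) has no solution.

no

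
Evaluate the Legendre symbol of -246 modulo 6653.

(-246/6653)
  = (6407/6653)    [-246 ≡ 6407 mod 6653]
  = (6653/6407)    [QR: 6653 ≡ 1 mod 4, sign kept]
  = (246/6407)    [6653 ≡ 246 mod 6407]
  = (123/6407)    [6407 ≡ 7 mod 8 ⇒ (2/6407) = +1]
  = -(6407/123)    [QR: both ≡ 3 mod 4, sign flips]
  = -(11/123)    [6407 ≡ 11 mod 123]
  = (123/11)    [QR: both ≡ 3 mod 4, sign flips]
  = (2/11)    [123 ≡ 2 mod 11]
  = -(1/11)    [11 ≡ 3 mod 8 ⇒ (2/11) = -1]
  = -1    [(1/11) = 1]

-1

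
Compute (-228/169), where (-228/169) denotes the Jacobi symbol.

1

(-228/169)
  = (110/169)    [-228 ≡ 110 mod 169]
  = (55/169)    [169 ≡ 1 mod 8 ⇒ (2/169) = +1]
  = (169/55)    [QR: 169 ≡ 1 mod 4, sign kept]
  = (4/55)    [169 ≡ 4 mod 55]
  = (1/55)    [55 ≡ 7 mod 8 ⇒ (2/55)^2 = +1]
  = 1    [(1/55) = 1]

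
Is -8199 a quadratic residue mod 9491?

Pull out -1: (-8199/9491) = (-1/9491)·(8199/9491). Since 9491 ≡ 3 (mod 4), (-1/9491) = -1. Now have -(8199/9491).
Both 8199 ≡ 3 and 9491 ≡ 3 (mod 4), so reciprocity gives (8199/9491) = -(9491/8199). Reduce: 9491 ≡ 1292 (mod 8199). Now have (1292/8199).
Factor out 2: 1292 = 2^2·323. Since 8199 ≡ 7 (mod 8), (2/8199) = +1, and (2/8199)^2 = +1. Now have (323/8199).
Both 323 ≡ 3 and 8199 ≡ 3 (mod 4), so reciprocity gives (323/8199) = -(8199/323). Reduce: 8199 ≡ 124 (mod 323). Now have -(124/323).
Factor out 2: 124 = 2^2·31. Since 323 ≡ 3 (mod 8), (2/323) = -1, and (2/323)^2 = +1. Now have -(31/323).
Both 31 ≡ 3 and 323 ≡ 3 (mod 4), so reciprocity gives (31/323) = -(323/31). Reduce: 323 ≡ 13 (mod 31). Now have (13/31).
13 ≡ 1 (mod 4), so quadratic reciprocity gives (13/31) = (31/13). Reduce: 31 ≡ 5 (mod 13). Now have (5/13).
5 ≡ 1 (mod 4), so quadratic reciprocity gives (5/13) = (13/5). Reduce: 13 ≡ 3 (mod 5). Now have (3/5).
5 ≡ 1 (mod 4), so quadratic reciprocity gives (3/5) = (5/3). Reduce: 5 ≡ 2 (mod 3). Now have (2/3).
Factor out 2: 2 = 2. Since 3 ≡ 3 (mod 8), (2/3) = -1. Now have -(1/3).
(1/3) = 1. Collecting the sign factors: -1.
(-8199/9491) = -1, and 9491 is prime, so -8199 is not a quadratic residue mod 9491.

no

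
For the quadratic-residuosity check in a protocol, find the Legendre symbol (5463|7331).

-1

Both 5463 ≡ 3 and 7331 ≡ 3 (mod 4), so reciprocity gives (5463|7331) = -(7331|5463). Reduce: 7331 ≡ 1868 (mod 5463). Now have -(1868|5463).
Factor out 2: 1868 = 2^2·467. Since 5463 ≡ 7 (mod 8), (2|5463) = +1, and (2|5463)^2 = +1. Now have -(467|5463).
Both 467 ≡ 3 and 5463 ≡ 3 (mod 4), so reciprocity gives (467|5463) = -(5463|467). Reduce: 5463 ≡ 326 (mod 467). Now have (326|467).
Factor out 2: 326 = 2·163. Since 467 ≡ 3 (mod 8), (2|467) = -1. Now have -(163|467).
Both 163 ≡ 3 and 467 ≡ 3 (mod 4), so reciprocity gives (163|467) = -(467|163). Reduce: 467 ≡ 141 (mod 163). Now have (141|163).
141 ≡ 1 (mod 4), so quadratic reciprocity gives (141|163) = (163|141). Reduce: 163 ≡ 22 (mod 141). Now have (22|141).
Factor out 2: 22 = 2·11. Since 141 ≡ 5 (mod 8), (2|141) = -1. Now have -(11|141).
141 ≡ 1 (mod 4), so quadratic reciprocity gives (11|141) = (141|11). Reduce: 141 ≡ 9 (mod 11). Now have -(9|11).
9 ≡ 1 (mod 4), so quadratic reciprocity gives (9|11) = (11|9). Reduce: 11 ≡ 2 (mod 9). Now have -(2|9).
Factor out 2: 2 = 2. Since 9 ≡ 1 (mod 8), (2|9) = +1. Now have -(1|9).
(1|9) = 1. Collecting the sign factors: -1.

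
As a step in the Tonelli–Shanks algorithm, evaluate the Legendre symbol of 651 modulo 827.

(651/827)
  = -(827/651)    [QR: both ≡ 3 mod 4, sign flips]
  = -(176/651)    [827 ≡ 176 mod 651]
  = -(11/651)    [651 ≡ 3 mod 8 ⇒ (2/651)^4 = +1]
  = (651/11)    [QR: both ≡ 3 mod 4, sign flips]
  = (2/11)    [651 ≡ 2 mod 11]
  = -(1/11)    [11 ≡ 3 mod 8 ⇒ (2/11) = -1]
  = -1    [(1/11) = 1]

-1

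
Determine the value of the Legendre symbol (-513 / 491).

Reduce the numerator: -513 ≡ 469 (mod 491), so (-513 / 491) = (469 / 491).
469 ≡ 1 (mod 4), so quadratic reciprocity gives (469 / 491) = (491 / 469). Reduce: 491 ≡ 22 (mod 469). Now have (22 / 469).
Factor out 2: 22 = 2·11. Since 469 ≡ 5 (mod 8), (2 / 469) = -1. Now have -(11 / 469).
469 ≡ 1 (mod 4), so quadratic reciprocity gives (11 / 469) = (469 / 11). Reduce: 469 ≡ 7 (mod 11). Now have -(7 / 11).
Both 7 ≡ 3 and 11 ≡ 3 (mod 4), so reciprocity gives (7 / 11) = -(11 / 7). Reduce: 11 ≡ 4 (mod 7). Now have (4 / 7).
Factor out 2: 4 = 2^2. Since 7 ≡ 7 (mod 8), (2 / 7) = +1, and (2 / 7)^2 = +1. Now have (1 / 7).
(1 / 7) = 1. Collecting the sign factors: 1.

1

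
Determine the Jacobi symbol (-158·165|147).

0

By multiplicativity, (-158·165|147) = (-158|147)·(165|147).
First factor (-158|147):
Pull out -1: (-158|147) = (-1|147)·(158|147). Since 147 ≡ 3 (mod 4), (-1|147) = -1. Now have -(158|147).
Reduce the numerator: 158 ≡ 11 (mod 147), so (158|147) = (11|147).
Both 11 ≡ 3 and 147 ≡ 3 (mod 4), so reciprocity gives (11|147) = -(147|11). Reduce: 147 ≡ 4 (mod 11). Now have (4|11).
Factor out 2: 4 = 2^2. Since 11 ≡ 3 (mod 8), (2|11) = -1, and (2|11)^2 = +1. Now have (1|11).
(1|11) = 1. Collecting the sign factors: 1.
Second factor (165|147):
Reduce the numerator: 165 ≡ 18 (mod 147), so (165|147) = (18|147).
Factor out 2: 18 = 2·9. Since 147 ≡ 3 (mod 8), (2|147) = -1. Now have -(9|147).
9 ≡ 1 (mod 4), so quadratic reciprocity gives (9|147) = (147|9). Reduce: 147 ≡ 3 (mod 9). Now have -(3|9).
9 ≡ 1 (mod 4), so quadratic reciprocity gives (3|9) = (9|3). Reduce: 9 ≡ 0 (mod 3). Now have -(0|3).
The numerator is now 0 with denominator 3 > 1: the symbol is 0.
Product: (1)·(0) = 0.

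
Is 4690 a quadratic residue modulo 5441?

yes

Factor out 2: 4690 = 2·2345. Since 5441 ≡ 1 (mod 8), (2/5441) = +1. Now have (2345/5441).
2345 ≡ 1 (mod 4), so quadratic reciprocity gives (2345/5441) = (5441/2345). Reduce: 5441 ≡ 751 (mod 2345). Now have (751/2345).
2345 ≡ 1 (mod 4), so quadratic reciprocity gives (751/2345) = (2345/751). Reduce: 2345 ≡ 92 (mod 751). Now have (92/751).
Factor out 2: 92 = 2^2·23. Since 751 ≡ 7 (mod 8), (2/751) = +1, and (2/751)^2 = +1. Now have (23/751).
Both 23 ≡ 3 and 751 ≡ 3 (mod 4), so reciprocity gives (23/751) = -(751/23). Reduce: 751 ≡ 15 (mod 23). Now have -(15/23).
Both 15 ≡ 3 and 23 ≡ 3 (mod 4), so reciprocity gives (15/23) = -(23/15). Reduce: 23 ≡ 8 (mod 15). Now have (8/15).
Factor out 2: 8 = 2^3. Since 15 ≡ 7 (mod 8), (2/15) = +1, and (2/15)^3 = +1. Now have (1/15).
(1/15) = 1. Collecting the sign factors: 1.
The Legendre symbol is 1, so x^2 ≡ 4690 (mod 5441) has solution.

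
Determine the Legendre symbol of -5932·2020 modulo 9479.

-1

By multiplicativity, (-5932·2020/9479) = (-5932/9479)·(2020/9479).
First factor (-5932/9479):
Pull out -1: (-5932/9479) = (-1/9479)·(5932/9479). Since 9479 ≡ 3 (mod 4), (-1/9479) = -1. Now have -(5932/9479).
Factor out 2: 5932 = 2^2·1483. Since 9479 ≡ 7 (mod 8), (2/9479) = +1, and (2/9479)^2 = +1. Now have -(1483/9479).
Both 1483 ≡ 3 and 9479 ≡ 3 (mod 4), so reciprocity gives (1483/9479) = -(9479/1483). Reduce: 9479 ≡ 581 (mod 1483). Now have (581/1483).
581 ≡ 1 (mod 4), so quadratic reciprocity gives (581/1483) = (1483/581). Reduce: 1483 ≡ 321 (mod 581). Now have (321/581).
321 ≡ 1 (mod 4), so quadratic reciprocity gives (321/581) = (581/321). Reduce: 581 ≡ 260 (mod 321). Now have (260/321).
Factor out 2: 260 = 2^2·65. Since 321 ≡ 1 (mod 8), (2/321) = +1, and (2/321)^2 = +1. Now have (65/321).
65 ≡ 1 (mod 4), so quadratic reciprocity gives (65/321) = (321/65). Reduce: 321 ≡ 61 (mod 65). Now have (61/65).
61 ≡ 1 (mod 4), so quadratic reciprocity gives (61/65) = (65/61). Reduce: 65 ≡ 4 (mod 61). Now have (4/61).
Factor out 2: 4 = 2^2. Since 61 ≡ 5 (mod 8), (2/61) = -1, and (2/61)^2 = +1. Now have (1/61).
(1/61) = 1. Collecting the sign factors: 1.
Second factor (2020/9479):
Factor out 2: 2020 = 2^2·505. Since 9479 ≡ 7 (mod 8), (2/9479) = +1, and (2/9479)^2 = +1. Now have (505/9479).
505 ≡ 1 (mod 4), so quadratic reciprocity gives (505/9479) = (9479/505). Reduce: 9479 ≡ 389 (mod 505). Now have (389/505).
389 ≡ 1 (mod 4), so quadratic reciprocity gives (389/505) = (505/389). Reduce: 505 ≡ 116 (mod 389). Now have (116/389).
Factor out 2: 116 = 2^2·29. Since 389 ≡ 5 (mod 8), (2/389) = -1, and (2/389)^2 = +1. Now have (29/389).
29 ≡ 1 (mod 4), so quadratic reciprocity gives (29/389) = (389/29). Reduce: 389 ≡ 12 (mod 29). Now have (12/29).
Factor out 2: 12 = 2^2·3. Since 29 ≡ 5 (mod 8), (2/29) = -1, and (2/29)^2 = +1. Now have (3/29).
29 ≡ 1 (mod 4), so quadratic reciprocity gives (3/29) = (29/3). Reduce: 29 ≡ 2 (mod 3). Now have (2/3).
Factor out 2: 2 = 2. Since 3 ≡ 3 (mod 8), (2/3) = -1. Now have -(1/3).
(1/3) = 1. Collecting the sign factors: -1.
Product: (1)·(-1) = -1.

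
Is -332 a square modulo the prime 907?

Reduce the numerator: -332 ≡ 575 (mod 907), so (-332|907) = (575|907).
Both 575 ≡ 3 and 907 ≡ 3 (mod 4), so reciprocity gives (575|907) = -(907|575). Reduce: 907 ≡ 332 (mod 575). Now have -(332|575).
Factor out 2: 332 = 2^2·83. Since 575 ≡ 7 (mod 8), (2|575) = +1, and (2|575)^2 = +1. Now have -(83|575).
Both 83 ≡ 3 and 575 ≡ 3 (mod 4), so reciprocity gives (83|575) = -(575|83). Reduce: 575 ≡ 77 (mod 83). Now have (77|83).
77 ≡ 1 (mod 4), so quadratic reciprocity gives (77|83) = (83|77). Reduce: 83 ≡ 6 (mod 77). Now have (6|77).
Factor out 2: 6 = 2·3. Since 77 ≡ 5 (mod 8), (2|77) = -1. Now have -(3|77).
77 ≡ 1 (mod 4), so quadratic reciprocity gives (3|77) = (77|3). Reduce: 77 ≡ 2 (mod 3). Now have -(2|3).
Factor out 2: 2 = 2. Since 3 ≡ 3 (mod 8), (2|3) = -1. Now have (1|3).
(1|3) = 1. Collecting the sign factors: 1.
(-332|907) = 1, and 907 is prime, so -332 is a quadratic residue mod 907.

yes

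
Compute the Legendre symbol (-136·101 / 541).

By multiplicativity, (-136·101 / 541) = (-136 / 541)·(101 / 541).
First factor (-136 / 541):
(-136 / 541)
  = (405 / 541)    [-136 ≡ 405 mod 541]
  = (541 / 405)    [QR: 405 ≡ 1 mod 4, sign kept]
  = (136 / 405)    [541 ≡ 136 mod 405]
  = -(17 / 405)    [405 ≡ 5 mod 8 ⇒ (2 / 405)^3 = -1]
  = -(405 / 17)    [QR: 17 ≡ 1 mod 4, sign kept]
  = -(14 / 17)    [405 ≡ 14 mod 17]
  = -(7 / 17)    [17 ≡ 1 mod 8 ⇒ (2 / 17) = +1]
  = -(17 / 7)    [QR: 17 ≡ 1 mod 4, sign kept]
  = -(3 / 7)    [17 ≡ 3 mod 7]
  = (7 / 3)    [QR: both ≡ 3 mod 4, sign flips]
  = (1 / 3)    [7 ≡ 1 mod 3]
  = 1    [(1 / 3) = 1]
Second factor (101 / 541):
(101 / 541)
  = (541 / 101)    [QR: 101 ≡ 1 mod 4, sign kept]
  = (36 / 101)    [541 ≡ 36 mod 101]
  = (9 / 101)    [101 ≡ 5 mod 8 ⇒ (2 / 101)^2 = +1]
  = (101 / 9)    [QR: 9 ≡ 1 mod 4, sign kept]
  = (2 / 9)    [101 ≡ 2 mod 9]
  = (1 / 9)    [9 ≡ 1 mod 8 ⇒ (2 / 9) = +1]
  = 1    [(1 / 9) = 1]
Product: (1)·(1) = 1.

1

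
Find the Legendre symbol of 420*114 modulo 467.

-1

By multiplicativity, (420·114 / 467) = (420 / 467)·(114 / 467).
First factor (420 / 467):
(420 / 467)
  = (105 / 467)    [467 ≡ 3 mod 8 ⇒ (2 / 467)^2 = +1]
  = (467 / 105)    [QR: 105 ≡ 1 mod 4, sign kept]
  = (47 / 105)    [467 ≡ 47 mod 105]
  = (105 / 47)    [QR: 105 ≡ 1 mod 4, sign kept]
  = (11 / 47)    [105 ≡ 11 mod 47]
  = -(47 / 11)    [QR: both ≡ 3 mod 4, sign flips]
  = -(3 / 11)    [47 ≡ 3 mod 11]
  = (11 / 3)    [QR: both ≡ 3 mod 4, sign flips]
  = (2 / 3)    [11 ≡ 2 mod 3]
  = -(1 / 3)    [3 ≡ 3 mod 8 ⇒ (2 / 3) = -1]
  = -1    [(1 / 3) = 1]
Second factor (114 / 467):
(114 / 467)
  = -(57 / 467)    [467 ≡ 3 mod 8 ⇒ (2 / 467) = -1]
  = -(467 / 57)    [QR: 57 ≡ 1 mod 4, sign kept]
  = -(11 / 57)    [467 ≡ 11 mod 57]
  = -(57 / 11)    [QR: 57 ≡ 1 mod 4, sign kept]
  = -(2 / 11)    [57 ≡ 2 mod 11]
  = (1 / 11)    [11 ≡ 3 mod 8 ⇒ (2 / 11) = -1]
  = 1    [(1 / 11) = 1]
Product: (-1)·(1) = -1.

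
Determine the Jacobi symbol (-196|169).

(-196|169)
  = (142|169)    [-196 ≡ 142 mod 169]
  = (71|169)    [169 ≡ 1 mod 8 ⇒ (2|169) = +1]
  = (169|71)    [QR: 169 ≡ 1 mod 4, sign kept]
  = (27|71)    [169 ≡ 27 mod 71]
  = -(71|27)    [QR: both ≡ 3 mod 4, sign flips]
  = -(17|27)    [71 ≡ 17 mod 27]
  = -(27|17)    [QR: 17 ≡ 1 mod 4, sign kept]
  = -(10|17)    [27 ≡ 10 mod 17]
  = -(5|17)    [17 ≡ 1 mod 8 ⇒ (2|17) = +1]
  = -(17|5)    [QR: 5 ≡ 1 mod 4, sign kept]
  = -(2|5)    [17 ≡ 2 mod 5]
  = (1|5)    [5 ≡ 5 mod 8 ⇒ (2|5) = -1]
  = 1    [(1|5) = 1]

1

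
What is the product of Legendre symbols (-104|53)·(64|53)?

By multiplicativity, (-104·64|53) = (-104|53)·(64|53).
First factor (-104|53):
(-104|53)
  = (2|53)    [-104 ≡ 2 mod 53]
  = -(1|53)    [53 ≡ 5 mod 8 ⇒ (2|53) = -1]
  = -1    [(1|53) = 1]
Second factor (64|53):
(64|53)
  = (11|53)    [64 ≡ 11 mod 53]
  = (53|11)    [QR: 53 ≡ 1 mod 4, sign kept]
  = (9|11)    [53 ≡ 9 mod 11]
  = (11|9)    [QR: 9 ≡ 1 mod 4, sign kept]
  = (2|9)    [11 ≡ 2 mod 9]
  = (1|9)    [9 ≡ 1 mod 8 ⇒ (2|9) = +1]
  = 1    [(1|9) = 1]
Product: (-1)·(1) = -1.

-1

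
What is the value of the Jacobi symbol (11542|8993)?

Reduce the numerator: 11542 ≡ 2549 (mod 8993), so (11542|8993) = (2549|8993).
2549 ≡ 1 (mod 4), so quadratic reciprocity gives (2549|8993) = (8993|2549). Reduce: 8993 ≡ 1346 (mod 2549). Now have (1346|2549).
Factor out 2: 1346 = 2·673. Since 2549 ≡ 5 (mod 8), (2|2549) = -1. Now have -(673|2549).
673 ≡ 1 (mod 4), so quadratic reciprocity gives (673|2549) = (2549|673). Reduce: 2549 ≡ 530 (mod 673). Now have -(530|673).
Factor out 2: 530 = 2·265. Since 673 ≡ 1 (mod 8), (2|673) = +1. Now have -(265|673).
265 ≡ 1 (mod 4), so quadratic reciprocity gives (265|673) = (673|265). Reduce: 673 ≡ 143 (mod 265). Now have -(143|265).
265 ≡ 1 (mod 4), so quadratic reciprocity gives (143|265) = (265|143). Reduce: 265 ≡ 122 (mod 143). Now have -(122|143).
Factor out 2: 122 = 2·61. Since 143 ≡ 7 (mod 8), (2|143) = +1. Now have -(61|143).
61 ≡ 1 (mod 4), so quadratic reciprocity gives (61|143) = (143|61). Reduce: 143 ≡ 21 (mod 61). Now have -(21|61).
21 ≡ 1 (mod 4), so quadratic reciprocity gives (21|61) = (61|21). Reduce: 61 ≡ 19 (mod 21). Now have -(19|21).
21 ≡ 1 (mod 4), so quadratic reciprocity gives (19|21) = (21|19). Reduce: 21 ≡ 2 (mod 19). Now have -(2|19).
Factor out 2: 2 = 2. Since 19 ≡ 3 (mod 8), (2|19) = -1. Now have (1|19).
(1|19) = 1. Collecting the sign factors: 1.

1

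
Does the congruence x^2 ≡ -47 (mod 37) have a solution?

yes

Reduce the numerator: -47 ≡ 27 (mod 37), so (-47|37) = (27|37).
37 ≡ 1 (mod 4), so quadratic reciprocity gives (27|37) = (37|27). Reduce: 37 ≡ 10 (mod 27). Now have (10|27).
Factor out 2: 10 = 2·5. Since 27 ≡ 3 (mod 8), (2|27) = -1. Now have -(5|27).
5 ≡ 1 (mod 4), so quadratic reciprocity gives (5|27) = (27|5). Reduce: 27 ≡ 2 (mod 5). Now have -(2|5).
Factor out 2: 2 = 2. Since 5 ≡ 5 (mod 8), (2|5) = -1. Now have (1|5).
(1|5) = 1. Collecting the sign factors: 1.
(-47|37) = 1, and 37 is prime, so -47 is a quadratic residue mod 37.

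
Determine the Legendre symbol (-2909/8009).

(-2909/8009)
  = (2909/8009)    [8009 ≡ 1 mod 4 ⇒ (-1/8009) = +1]
  = (8009/2909)    [QR: 2909 ≡ 1 mod 4, sign kept]
  = (2191/2909)    [8009 ≡ 2191 mod 2909]
  = (2909/2191)    [QR: 2909 ≡ 1 mod 4, sign kept]
  = (718/2191)    [2909 ≡ 718 mod 2191]
  = (359/2191)    [2191 ≡ 7 mod 8 ⇒ (2/2191) = +1]
  = -(2191/359)    [QR: both ≡ 3 mod 4, sign flips]
  = -(37/359)    [2191 ≡ 37 mod 359]
  = -(359/37)    [QR: 37 ≡ 1 mod 4, sign kept]
  = -(26/37)    [359 ≡ 26 mod 37]
  = (13/37)    [37 ≡ 5 mod 8 ⇒ (2/37) = -1]
  = (37/13)    [QR: 13 ≡ 1 mod 4, sign kept]
  = (11/13)    [37 ≡ 11 mod 13]
  = (13/11)    [QR: 13 ≡ 1 mod 4, sign kept]
  = (2/11)    [13 ≡ 2 mod 11]
  = -(1/11)    [11 ≡ 3 mod 8 ⇒ (2/11) = -1]
  = -1    [(1/11) = 1]

-1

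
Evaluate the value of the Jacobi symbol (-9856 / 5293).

1

(-9856 / 5293)
  = (9856 / 5293)    [5293 ≡ 1 mod 4 ⇒ (-1 / 5293) = +1]
  = (4563 / 5293)    [9856 ≡ 4563 mod 5293]
  = (5293 / 4563)    [QR: 5293 ≡ 1 mod 4, sign kept]
  = (730 / 4563)    [5293 ≡ 730 mod 4563]
  = -(365 / 4563)    [4563 ≡ 3 mod 8 ⇒ (2 / 4563) = -1]
  = -(4563 / 365)    [QR: 365 ≡ 1 mod 4, sign kept]
  = -(183 / 365)    [4563 ≡ 183 mod 365]
  = -(365 / 183)    [QR: 365 ≡ 1 mod 4, sign kept]
  = -(182 / 183)    [365 ≡ 182 mod 183]
  = -(91 / 183)    [183 ≡ 7 mod 8 ⇒ (2 / 183) = +1]
  = (183 / 91)    [QR: both ≡ 3 mod 4, sign flips]
  = (1 / 91)    [183 ≡ 1 mod 91]
  = 1    [(1 / 91) = 1]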